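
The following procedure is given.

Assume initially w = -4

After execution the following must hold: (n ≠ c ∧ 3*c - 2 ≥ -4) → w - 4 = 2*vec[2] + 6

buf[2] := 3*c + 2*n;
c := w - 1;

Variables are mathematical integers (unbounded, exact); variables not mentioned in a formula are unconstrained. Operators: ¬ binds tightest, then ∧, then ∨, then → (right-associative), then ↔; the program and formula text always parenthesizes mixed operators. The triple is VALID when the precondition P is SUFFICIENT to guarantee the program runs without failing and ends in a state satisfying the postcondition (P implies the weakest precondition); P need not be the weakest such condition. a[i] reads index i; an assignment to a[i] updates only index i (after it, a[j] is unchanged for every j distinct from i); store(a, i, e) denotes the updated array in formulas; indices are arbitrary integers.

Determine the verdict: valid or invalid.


Working backward. After the program, the postcondition (n ≠ c ∧ 3*c - 2 ≥ -4) → w - 4 = 2*vec[2] + 6 must hold; in canonical form it is (n ≠ c ∧ 3*c ≥ -2) → w = 2*vec[2] + 10.
Before c := w - 1: (n ≠ w - 1 ∧ 3*w ≥ 1) → w = 2*vec[2] + 10
Before buf[2] := 3*c + 2*n: (n ≠ w - 1 ∧ 3*w ≥ 1) → w = 2*vec[2] + 10
The weakest precondition is (n ≠ w - 1 ∧ 3*w ≥ 1) → w = 2*vec[2] + 10.
Check whether w = -4 implies it.
Every state satisfying the precondition satisfies the weakest precondition: the implication holds.
Answer: valid


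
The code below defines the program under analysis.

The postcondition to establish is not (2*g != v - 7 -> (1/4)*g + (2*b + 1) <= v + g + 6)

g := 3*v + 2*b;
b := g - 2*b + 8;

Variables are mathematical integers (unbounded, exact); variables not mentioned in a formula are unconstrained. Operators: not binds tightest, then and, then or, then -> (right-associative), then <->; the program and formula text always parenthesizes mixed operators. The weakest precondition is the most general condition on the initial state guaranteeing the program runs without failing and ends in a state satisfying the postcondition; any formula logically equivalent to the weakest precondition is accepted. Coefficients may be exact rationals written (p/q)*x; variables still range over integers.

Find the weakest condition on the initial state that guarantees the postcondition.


Working backward. After the program, the postcondition not (2*g != v - 7 -> (1/4)*g + (2*b + 1) <= v + g + 6) must hold; in canonical form it is not (2*g != v - 7 -> 2*b <= (3/4)*g + v + 5).
Before b := g - 2*b + 8: not (2*g != v - 7 -> (5/4)*g <= 4*b + v - 11)
Before g := 3*v + 2*b: not (4*b + 5*v != -7 -> (11/4)*v <= (3/2)*b - 11)
Answer: WP = not (4*b + 5*v != -7 -> (11/4)*v <= (3/2)*b - 11)


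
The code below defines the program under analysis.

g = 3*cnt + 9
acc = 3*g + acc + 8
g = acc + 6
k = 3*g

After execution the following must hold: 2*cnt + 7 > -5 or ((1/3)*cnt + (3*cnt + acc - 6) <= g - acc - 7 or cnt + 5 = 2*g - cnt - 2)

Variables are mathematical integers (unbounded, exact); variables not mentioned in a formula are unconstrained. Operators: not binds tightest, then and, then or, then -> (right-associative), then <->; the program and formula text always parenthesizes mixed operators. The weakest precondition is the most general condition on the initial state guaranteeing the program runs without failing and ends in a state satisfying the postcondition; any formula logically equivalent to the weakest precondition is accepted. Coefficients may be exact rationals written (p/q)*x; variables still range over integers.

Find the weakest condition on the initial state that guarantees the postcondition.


Working backward. After the program, the postcondition 2*cnt + 7 > -5 or ((1/3)*cnt + (3*cnt + acc - 6) <= g - acc - 7 or cnt + 5 = 2*g - cnt - 2) must hold; in canonical form it is 2*cnt > -12 or 2*acc + (10/3)*cnt <= g - 1 or 2*cnt = 2*g - 7.
Before k := 3*g: 2*cnt > -12 or 2*acc + (10/3)*cnt <= g - 1 or 2*cnt = 2*g - 7
Before g := acc + 6: 2*cnt > -12 or acc + (10/3)*cnt <= 5 or 2*cnt = 2*acc + 5
Before acc := 3*g + acc + 8: 2*cnt > -12 or acc + (10/3)*cnt + 3*g <= -3 or 2*cnt = 2*acc + 6*g + 21
Before g := 3*cnt + 9: 2*cnt > -12 or acc + (37/3)*cnt <= -30 or 2*acc + 16*cnt = -75
Answer: WP = 2*cnt > -12 or acc + (37/3)*cnt <= -30 or 2*acc + 16*cnt = -75


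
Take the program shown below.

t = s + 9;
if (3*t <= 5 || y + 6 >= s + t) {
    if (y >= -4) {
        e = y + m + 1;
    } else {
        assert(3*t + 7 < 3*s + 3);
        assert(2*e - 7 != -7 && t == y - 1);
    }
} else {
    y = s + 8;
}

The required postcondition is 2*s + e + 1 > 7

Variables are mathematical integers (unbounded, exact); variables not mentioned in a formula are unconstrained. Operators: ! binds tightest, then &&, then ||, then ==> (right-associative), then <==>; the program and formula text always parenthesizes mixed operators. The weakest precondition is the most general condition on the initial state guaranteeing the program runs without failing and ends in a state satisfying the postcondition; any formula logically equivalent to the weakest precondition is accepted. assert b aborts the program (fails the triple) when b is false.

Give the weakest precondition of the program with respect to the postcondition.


Working backward. After the program, the postcondition 2*s + e + 1 > 7 must hold; in canonical form it is e + 2*s > 6.
Then branch requires (y >= -4 ==> m + 2*s + y > 5) && ((!(y >= -4)) ==> (3*t < 3*s - 4 && 2*e != 0 && t == y - 1 && e + 2*s > 6)); else branch requires e + 2*s > 6.
Before the if: ((3*t <= 5 || y >= s + t - 6) ==> ((y >= -4 ==> m + 2*s + y > 5) && ((!(y >= -4)) ==> (3*t < 3*s - 4 && 2*e != 0 && t == y - 1 && e + 2*s > 6)))) && ((!(3*t <= 5 || y >= s + t - 6)) ==> e + 2*s > 6)
Before t := s + 9: ((3*s <= -22 || y >= 2*s + 3) ==> ((y >= -4 ==> m + 2*s + y > 5) && y >= -4)) && ((!(3*s <= -22 || y >= 2*s + 3)) ==> e + 2*s > 6)
Answer: WP = ((3*s <= -22 || y >= 2*s + 3) ==> ((y >= -4 ==> m + 2*s + y > 5) && y >= -4)) && ((!(3*s <= -22 || y >= 2*s + 3)) ==> e + 2*s > 6)


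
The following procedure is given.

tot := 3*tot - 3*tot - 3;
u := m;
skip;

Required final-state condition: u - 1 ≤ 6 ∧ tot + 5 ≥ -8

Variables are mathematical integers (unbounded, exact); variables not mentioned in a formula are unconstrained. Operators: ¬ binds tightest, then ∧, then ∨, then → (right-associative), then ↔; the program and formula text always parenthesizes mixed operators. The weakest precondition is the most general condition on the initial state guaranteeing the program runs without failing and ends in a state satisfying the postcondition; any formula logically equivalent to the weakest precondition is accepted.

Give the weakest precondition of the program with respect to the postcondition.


Working backward. After the program, the postcondition u - 1 ≤ 6 ∧ tot + 5 ≥ -8 must hold; in canonical form it is u ≤ 7 ∧ tot ≥ -13.
Before skip: u ≤ 7 ∧ tot ≥ -13
Before u := m: m ≤ 7 ∧ tot ≥ -13
Before tot := 3*tot - 3*tot - 3: m ≤ 7
Answer: WP = m ≤ 7


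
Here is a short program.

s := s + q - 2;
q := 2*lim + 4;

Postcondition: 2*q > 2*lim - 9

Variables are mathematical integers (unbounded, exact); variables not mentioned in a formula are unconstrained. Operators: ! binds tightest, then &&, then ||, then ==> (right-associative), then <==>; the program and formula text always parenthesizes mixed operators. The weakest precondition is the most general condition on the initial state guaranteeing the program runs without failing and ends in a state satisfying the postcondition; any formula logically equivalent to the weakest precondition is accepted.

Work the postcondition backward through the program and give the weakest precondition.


Working backward. After the program, 2*q > 2*lim - 9 must hold.
Before q := 2*lim + 4: 2*lim > -17
Before s := s + q - 2: 2*lim > -17
Answer: WP = 2*lim > -17


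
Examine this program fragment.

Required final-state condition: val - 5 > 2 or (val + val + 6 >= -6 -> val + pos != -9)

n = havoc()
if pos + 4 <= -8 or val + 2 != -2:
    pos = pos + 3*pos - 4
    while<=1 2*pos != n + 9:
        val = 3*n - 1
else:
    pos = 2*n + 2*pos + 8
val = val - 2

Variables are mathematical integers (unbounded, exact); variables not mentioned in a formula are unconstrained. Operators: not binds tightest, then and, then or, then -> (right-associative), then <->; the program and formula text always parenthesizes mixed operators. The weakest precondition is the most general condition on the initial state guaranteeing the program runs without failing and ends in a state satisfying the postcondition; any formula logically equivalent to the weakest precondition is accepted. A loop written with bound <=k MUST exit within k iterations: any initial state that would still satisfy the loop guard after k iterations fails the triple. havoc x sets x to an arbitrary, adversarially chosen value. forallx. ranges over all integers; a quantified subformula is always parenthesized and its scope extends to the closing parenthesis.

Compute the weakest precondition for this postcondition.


Working backward. After the program, the postcondition val - 5 > 2 or (val + val + 6 >= -6 -> val + pos != -9) must hold; in canonical form it is val > 7 or (2*val >= -12 -> pos + val != -9).
Before val := val - 2: val > 9 or (2*val >= -8 -> pos + val != -7)
Then branch requires (8*pos != n + 17 -> ((not (8*pos != n + 17)) and (3*n > 10 or (6*n >= -6 -> 3*n + 4*pos != -2)))) and ((not (8*pos != n + 17)) -> (val > 9 or (2*val >= -8 -> 4*pos + val != -3))); else branch requires val > 9 or (2*val >= -8 -> 2*n + 2*pos + val != -15).
Before the if: ((pos <= -12 or val != -4) -> ((8*pos != n + 17 -> ((not (8*pos != n + 17)) and (3*n > 10 or (6*n >= -6 -> 3*n + 4*pos != -2)))) and ((not (8*pos != n + 17)) -> (val > 9 or (2*val >= -8 -> 4*pos + val != -3))))) and ((not (pos <= -12 or val != -4)) -> (val > 9 or (2*val >= -8 -> 2*n + 2*pos + val != -15)))
Before havoc n: forall n_1. (((pos <= -12 or val != -4) -> ((8*pos != n_1 + 17 -> ((not (8*pos != n_1 + 17)) and (3*n_1 > 10 or (6*n_1 >= -6 -> 3*n_1 + 4*pos != -2)))) and ((not (8*pos != n_1 + 17)) -> (val > 9 or (2*val >= -8 -> 4*pos + val != -3))))) and ((not (pos <= -12 or val != -4)) -> (val > 9 or (2*val >= -8 -> 2*n_1 + 2*pos + val != -15))))
Answer: WP = forall n_1. (((pos <= -12 or val != -4) -> ((8*pos != n_1 + 17 -> ((not (8*pos != n_1 + 17)) and (3*n_1 > 10 or (6*n_1 >= -6 -> 3*n_1 + 4*pos != -2)))) and ((not (8*pos != n_1 + 17)) -> (val > 9 or (2*val >= -8 -> 4*pos + val != -3))))) and ((not (pos <= -12 or val != -4)) -> (val > 9 or (2*val >= -8 -> 2*n_1 + 2*pos + val != -15))))


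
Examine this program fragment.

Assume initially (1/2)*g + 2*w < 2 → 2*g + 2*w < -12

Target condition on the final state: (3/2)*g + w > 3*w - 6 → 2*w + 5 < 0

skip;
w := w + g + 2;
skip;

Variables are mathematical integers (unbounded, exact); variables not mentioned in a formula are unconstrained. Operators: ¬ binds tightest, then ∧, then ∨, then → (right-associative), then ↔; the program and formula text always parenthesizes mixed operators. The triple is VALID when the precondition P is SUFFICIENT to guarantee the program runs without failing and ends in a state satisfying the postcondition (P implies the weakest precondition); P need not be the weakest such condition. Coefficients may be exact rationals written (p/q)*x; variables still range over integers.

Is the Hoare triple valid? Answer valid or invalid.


Working backward. After the program, the postcondition (3/2)*g + w > 3*w - 6 → 2*w + 5 < 0 must hold; in canonical form it is (3/2)*g > 2*w - 6 → 2*w < -5.
Before skip: (3/2)*g > 2*w - 6 → 2*w < -5
Before w := w + g + 2: (1/2)*g + 2*w < 2 → 2*g + 2*w < -9
Before skip: (1/2)*g + 2*w < 2 → 2*g + 2*w < -9
The weakest precondition is (1/2)*g + 2*w < 2 → 2*g + 2*w < -9.
Check whether (1/2)*g + 2*w < 2 → 2*g + 2*w < -12 implies it.
Every state satisfying the precondition satisfies the weakest precondition: the implication holds.
Answer: valid


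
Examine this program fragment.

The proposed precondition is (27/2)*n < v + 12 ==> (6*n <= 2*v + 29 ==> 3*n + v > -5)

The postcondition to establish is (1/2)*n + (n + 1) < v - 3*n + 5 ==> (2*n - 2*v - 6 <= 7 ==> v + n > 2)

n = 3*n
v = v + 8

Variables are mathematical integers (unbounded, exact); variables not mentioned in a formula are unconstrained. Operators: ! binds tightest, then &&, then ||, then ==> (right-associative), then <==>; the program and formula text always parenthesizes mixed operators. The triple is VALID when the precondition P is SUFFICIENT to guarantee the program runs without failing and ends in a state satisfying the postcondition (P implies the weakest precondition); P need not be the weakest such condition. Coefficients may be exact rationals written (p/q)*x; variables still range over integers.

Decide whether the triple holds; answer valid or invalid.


Working backward. After the program, the postcondition (1/2)*n + (n + 1) < v - 3*n + 5 ==> (2*n - 2*v - 6 <= 7 ==> v + n > 2) must hold; in canonical form it is (9/2)*n < v + 4 ==> (2*n <= 2*v + 13 ==> n + v > 2).
Before v := v + 8: (9/2)*n < v + 12 ==> (2*n <= 2*v + 29 ==> n + v > -6)
Before n := 3*n: (27/2)*n < v + 12 ==> (6*n <= 2*v + 29 ==> 3*n + v > -6)
The weakest precondition is (27/2)*n < v + 12 ==> (6*n <= 2*v + 29 ==> 3*n + v > -6).
Check whether (27/2)*n < v + 12 ==> (6*n <= 2*v + 29 ==> 3*n + v > -5) implies it.
Every state satisfying the precondition satisfies the weakest precondition: the implication holds.
Answer: valid


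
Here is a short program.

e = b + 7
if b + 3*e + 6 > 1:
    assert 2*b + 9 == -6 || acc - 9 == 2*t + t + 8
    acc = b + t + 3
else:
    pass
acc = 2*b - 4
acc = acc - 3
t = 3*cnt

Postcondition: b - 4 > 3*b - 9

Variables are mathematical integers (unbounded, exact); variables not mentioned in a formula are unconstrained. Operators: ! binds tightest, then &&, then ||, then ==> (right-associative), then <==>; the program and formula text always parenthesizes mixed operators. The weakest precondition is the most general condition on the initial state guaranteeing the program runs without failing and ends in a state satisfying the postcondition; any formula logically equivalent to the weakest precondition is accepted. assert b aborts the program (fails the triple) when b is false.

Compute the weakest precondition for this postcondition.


Working backward. After the program, the postcondition b - 4 > 3*b - 9 must hold; in canonical form it is 2*b < 5.
Before t := 3*cnt: 2*b < 5
Before acc := acc - 3: 2*b < 5
Before acc := 2*b - 4: 2*b < 5
Then branch requires (2*b == -15 || acc == 3*t + 17) && 2*b < 5; else branch requires 2*b < 5.
Before the if: (b + 3*e > -5 ==> ((2*b == -15 || acc == 3*t + 17) && 2*b < 5)) && ((!(b + 3*e > -5)) ==> 2*b < 5)
Before e := b + 7: (4*b > -26 ==> ((2*b == -15 || acc == 3*t + 17) && 2*b < 5)) && ((!(4*b > -26)) ==> 2*b < 5)
Answer: WP = (4*b > -26 ==> ((2*b == -15 || acc == 3*t + 17) && 2*b < 5)) && ((!(4*b > -26)) ==> 2*b < 5)


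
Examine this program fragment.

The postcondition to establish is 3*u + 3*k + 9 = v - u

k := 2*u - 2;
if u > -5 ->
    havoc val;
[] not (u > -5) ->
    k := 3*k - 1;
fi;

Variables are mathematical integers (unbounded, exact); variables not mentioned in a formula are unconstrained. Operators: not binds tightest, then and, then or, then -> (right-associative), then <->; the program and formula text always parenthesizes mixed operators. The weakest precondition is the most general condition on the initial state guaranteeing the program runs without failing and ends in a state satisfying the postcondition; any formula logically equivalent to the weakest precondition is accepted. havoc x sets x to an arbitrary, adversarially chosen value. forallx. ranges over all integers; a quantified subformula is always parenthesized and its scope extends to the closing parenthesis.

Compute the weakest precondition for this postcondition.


Working backward. After the program, the postcondition 3*u + 3*k + 9 = v - u must hold; in canonical form it is 3*k + 4*u = v - 9.
Then branch requires 3*k + 4*u = v - 9; else branch requires 9*k + 4*u = v - 6.
Before the if: (u > -5 -> 3*k + 4*u = v - 9) and ((not (u > -5)) -> 9*k + 4*u = v - 6)
Before k := 2*u - 2: (u > -5 -> 10*u = v - 3) and ((not (u > -5)) -> 22*u = v + 12)
Answer: WP = (u > -5 -> 10*u = v - 3) and ((not (u > -5)) -> 22*u = v + 12)


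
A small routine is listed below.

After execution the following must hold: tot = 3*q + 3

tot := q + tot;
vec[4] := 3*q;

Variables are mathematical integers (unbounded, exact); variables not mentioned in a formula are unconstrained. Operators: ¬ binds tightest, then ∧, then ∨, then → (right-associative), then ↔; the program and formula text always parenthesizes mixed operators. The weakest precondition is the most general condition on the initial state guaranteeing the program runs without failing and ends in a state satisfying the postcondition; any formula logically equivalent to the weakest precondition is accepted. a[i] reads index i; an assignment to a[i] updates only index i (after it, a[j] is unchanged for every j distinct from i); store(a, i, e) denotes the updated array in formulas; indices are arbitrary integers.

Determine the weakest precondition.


Working backward. After the program, tot = 3*q + 3 must hold.
Before vec[4] := 3*q: tot = 3*q + 3
Before tot := q + tot: tot = 2*q + 3
Answer: WP = tot = 2*q + 3


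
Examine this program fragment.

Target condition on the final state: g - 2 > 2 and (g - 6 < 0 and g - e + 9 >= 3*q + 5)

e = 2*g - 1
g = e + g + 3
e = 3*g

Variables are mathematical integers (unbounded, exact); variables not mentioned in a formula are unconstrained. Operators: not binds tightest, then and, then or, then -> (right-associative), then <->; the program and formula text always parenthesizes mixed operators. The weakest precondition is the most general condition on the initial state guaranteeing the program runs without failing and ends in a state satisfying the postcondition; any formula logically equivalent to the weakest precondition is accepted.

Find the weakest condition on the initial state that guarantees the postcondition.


Working backward. After the program, the postcondition g - 2 > 2 and (g - 6 < 0 and g - e + 9 >= 3*q + 5) must hold; in canonical form it is g > 4 and g < 6 and g >= e + 3*q - 4.
Before e := 3*g: g > 4 and g < 6 and 2*g + 3*q <= 4
Before g := e + g + 3: e + g > 1 and e + g < 3 and 2*e + 2*g + 3*q <= -2
Before e := 2*g - 1: 3*g > 2 and 3*g < 4 and 6*g + 3*q <= 0
Answer: WP = 3*g > 2 and 3*g < 4 and 6*g + 3*q <= 0


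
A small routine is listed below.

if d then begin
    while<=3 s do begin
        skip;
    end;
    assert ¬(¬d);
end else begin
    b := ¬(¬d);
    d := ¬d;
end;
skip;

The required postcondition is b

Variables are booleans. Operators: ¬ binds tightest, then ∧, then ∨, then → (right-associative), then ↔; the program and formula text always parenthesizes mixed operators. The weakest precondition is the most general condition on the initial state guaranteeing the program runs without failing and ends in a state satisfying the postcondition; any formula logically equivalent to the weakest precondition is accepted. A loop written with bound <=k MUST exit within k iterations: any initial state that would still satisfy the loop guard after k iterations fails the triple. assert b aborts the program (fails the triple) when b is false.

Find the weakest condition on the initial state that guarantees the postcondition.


Working backward. After the program, b must hold.
Before skip: b
Then branch requires (s → ((s → ((s → ((¬s) ∧ d ∧ b)) ∧ ((¬s) → (d ∧ b)))) ∧ ((¬s) → (d ∧ b)))) ∧ ((¬s) → (d ∧ b)); else branch requires d.
Before the if: (d → ((s → ((s → ((s → ((¬s) ∧ d ∧ b)) ∧ ((¬s) → (d ∧ b)))) ∧ ((¬s) → (d ∧ b)))) ∧ ((¬s) → (d ∧ b)))) ∧ ((¬d) → d)
Answer: WP = (d → ((s → ((s → ((s → ((¬s) ∧ d ∧ b)) ∧ ((¬s) → (d ∧ b)))) ∧ ((¬s) → (d ∧ b)))) ∧ ((¬s) → (d ∧ b)))) ∧ ((¬d) → d)


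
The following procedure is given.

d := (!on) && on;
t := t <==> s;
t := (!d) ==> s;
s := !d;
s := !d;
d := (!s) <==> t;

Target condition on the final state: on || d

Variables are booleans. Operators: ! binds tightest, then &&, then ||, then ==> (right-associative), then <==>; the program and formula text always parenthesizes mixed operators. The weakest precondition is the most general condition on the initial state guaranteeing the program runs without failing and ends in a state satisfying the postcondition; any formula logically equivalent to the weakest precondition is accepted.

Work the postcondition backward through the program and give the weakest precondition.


Working backward. After the program, on || d must hold.
Before d := (!s) <==> t: on || ((!s) <==> t)
Before s := !d: on || (d <==> t)
Before s := !d: on || (d <==> t)
Before t := (!d) ==> s: on || (d <==> ((!d) ==> s))
Before t := t <==> s: on || (d <==> ((!d) ==> s))
Before d := (!on) && on: on || (!s)
Answer: WP = on || (!s)


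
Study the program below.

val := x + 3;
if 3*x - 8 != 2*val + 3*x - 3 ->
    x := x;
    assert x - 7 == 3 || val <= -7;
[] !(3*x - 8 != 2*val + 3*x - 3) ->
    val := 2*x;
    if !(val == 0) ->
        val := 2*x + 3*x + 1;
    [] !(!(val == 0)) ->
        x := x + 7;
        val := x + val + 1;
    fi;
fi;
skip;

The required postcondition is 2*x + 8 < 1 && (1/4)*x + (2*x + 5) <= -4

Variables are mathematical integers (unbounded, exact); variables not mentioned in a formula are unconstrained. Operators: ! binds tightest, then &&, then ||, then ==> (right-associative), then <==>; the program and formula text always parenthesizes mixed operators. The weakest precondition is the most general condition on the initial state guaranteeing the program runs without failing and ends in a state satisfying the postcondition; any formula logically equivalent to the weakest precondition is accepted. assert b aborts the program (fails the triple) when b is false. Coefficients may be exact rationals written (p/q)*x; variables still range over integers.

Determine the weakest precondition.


Working backward. After the program, the postcondition 2*x + 8 < 1 && (1/4)*x + (2*x + 5) <= -4 must hold; in canonical form it is 2*x < -7 && (9/4)*x <= -9.
Before skip: 2*x < -7 && (9/4)*x <= -9
Then branch requires (x == 10 || val <= -7) && 2*x < -7 && (9/4)*x <= -9; else branch requires ((!(2*x == 0)) ==> (2*x < -7 && (9/4)*x <= -9)) && (2*x == 0 ==> (2*x < -21 && (9/4)*x <= -99/4)).
Before the if: (2*val != -5 ==> ((x == 10 || val <= -7) && 2*x < -7 && (9/4)*x <= -9)) && ((!(2*val != -5)) ==> (((!(2*x == 0)) ==> (2*x < -7 && (9/4)*x <= -9)) && (2*x == 0 ==> (2*x < -21 && (9/4)*x <= -99/4))))
Before val := x + 3: (2*x != -11 ==> ((x == 10 || x <= -10) && 2*x < -7 && (9/4)*x <= -9)) && ((!(2*x != -11)) ==> (((!(2*x == 0)) ==> (2*x < -7 && (9/4)*x <= -9)) && (2*x == 0 ==> (2*x < -21 && (9/4)*x <= -99/4))))
Answer: WP = (2*x != -11 ==> ((x == 10 || x <= -10) && 2*x < -7 && (9/4)*x <= -9)) && ((!(2*x != -11)) ==> (((!(2*x == 0)) ==> (2*x < -7 && (9/4)*x <= -9)) && (2*x == 0 ==> (2*x < -21 && (9/4)*x <= -99/4))))


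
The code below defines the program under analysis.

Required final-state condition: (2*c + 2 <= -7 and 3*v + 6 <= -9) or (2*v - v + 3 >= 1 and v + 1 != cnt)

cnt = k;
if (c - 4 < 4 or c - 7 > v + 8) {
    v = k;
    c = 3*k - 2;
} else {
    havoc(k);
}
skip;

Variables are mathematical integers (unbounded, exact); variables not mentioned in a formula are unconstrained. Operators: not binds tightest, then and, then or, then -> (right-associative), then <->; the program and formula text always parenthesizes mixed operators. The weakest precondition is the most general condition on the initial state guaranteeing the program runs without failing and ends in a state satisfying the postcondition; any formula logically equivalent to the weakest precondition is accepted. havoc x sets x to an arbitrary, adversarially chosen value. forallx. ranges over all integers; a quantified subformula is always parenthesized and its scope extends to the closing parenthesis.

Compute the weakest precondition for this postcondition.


Working backward. After the program, the postcondition (2*c + 2 <= -7 and 3*v + 6 <= -9) or (2*v - v + 3 >= 1 and v + 1 != cnt) must hold; in canonical form it is (2*c <= -9 and 3*v <= -15) or (v >= -2 and v != cnt - 1).
Before skip: (2*c <= -9 and 3*v <= -15) or (v >= -2 and v != cnt - 1)
Then branch requires (6*k <= -5 and 3*k <= -15) or (k >= -2 and k != cnt - 1); else branch requires (2*c <= -9 and 3*v <= -15) or (v >= -2 and v != cnt - 1).
Before the if: ((c < 8 or c > v + 15) -> ((6*k <= -5 and 3*k <= -15) or (k >= -2 and k != cnt - 1))) and ((not (c < 8 or c > v + 15)) -> ((2*c <= -9 and 3*v <= -15) or (v >= -2 and v != cnt - 1)))
Before cnt := k: ((c < 8 or c > v + 15) -> ((6*k <= -5 and 3*k <= -15) or k >= -2)) and ((not (c < 8 or c > v + 15)) -> ((2*c <= -9 and 3*v <= -15) or (v >= -2 and v != k - 1)))
Answer: WP = ((c < 8 or c > v + 15) -> ((6*k <= -5 and 3*k <= -15) or k >= -2)) and ((not (c < 8 or c > v + 15)) -> ((2*c <= -9 and 3*v <= -15) or (v >= -2 and v != k - 1)))


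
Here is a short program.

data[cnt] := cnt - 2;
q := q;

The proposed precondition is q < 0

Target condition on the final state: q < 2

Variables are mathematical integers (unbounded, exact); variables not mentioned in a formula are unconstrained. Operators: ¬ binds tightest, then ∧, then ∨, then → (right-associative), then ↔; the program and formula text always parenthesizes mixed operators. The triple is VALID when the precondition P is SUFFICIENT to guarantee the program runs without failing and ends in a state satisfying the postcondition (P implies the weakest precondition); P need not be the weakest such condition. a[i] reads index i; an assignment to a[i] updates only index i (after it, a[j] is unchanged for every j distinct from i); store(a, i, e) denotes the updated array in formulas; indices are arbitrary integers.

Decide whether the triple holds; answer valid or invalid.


Working backward. After the program, q < 2 must hold.
Before q := q: q < 2
Before data[cnt] := cnt - 2: q < 2
The weakest precondition is q < 2.
Check whether q < 0 implies it.
Every state satisfying the precondition satisfies the weakest precondition: the implication holds.
Answer: valid


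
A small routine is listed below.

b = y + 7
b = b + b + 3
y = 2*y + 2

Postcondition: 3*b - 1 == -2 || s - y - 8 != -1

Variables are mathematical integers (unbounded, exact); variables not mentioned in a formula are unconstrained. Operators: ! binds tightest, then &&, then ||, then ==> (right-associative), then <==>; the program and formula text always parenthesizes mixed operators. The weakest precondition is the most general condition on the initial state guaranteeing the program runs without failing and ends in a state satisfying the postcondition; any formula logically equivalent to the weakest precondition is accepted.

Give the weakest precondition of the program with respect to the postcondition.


Working backward. After the program, the postcondition 3*b - 1 == -2 || s - y - 8 != -1 must hold; in canonical form it is 3*b == -1 || s != y + 7.
Before y := 2*y + 2: 3*b == -1 || s != 2*y + 9
Before b := b + b + 3: 6*b == -10 || s != 2*y + 9
Before b := y + 7: 6*y == -52 || s != 2*y + 9
Answer: WP = 6*y == -52 || s != 2*y + 9


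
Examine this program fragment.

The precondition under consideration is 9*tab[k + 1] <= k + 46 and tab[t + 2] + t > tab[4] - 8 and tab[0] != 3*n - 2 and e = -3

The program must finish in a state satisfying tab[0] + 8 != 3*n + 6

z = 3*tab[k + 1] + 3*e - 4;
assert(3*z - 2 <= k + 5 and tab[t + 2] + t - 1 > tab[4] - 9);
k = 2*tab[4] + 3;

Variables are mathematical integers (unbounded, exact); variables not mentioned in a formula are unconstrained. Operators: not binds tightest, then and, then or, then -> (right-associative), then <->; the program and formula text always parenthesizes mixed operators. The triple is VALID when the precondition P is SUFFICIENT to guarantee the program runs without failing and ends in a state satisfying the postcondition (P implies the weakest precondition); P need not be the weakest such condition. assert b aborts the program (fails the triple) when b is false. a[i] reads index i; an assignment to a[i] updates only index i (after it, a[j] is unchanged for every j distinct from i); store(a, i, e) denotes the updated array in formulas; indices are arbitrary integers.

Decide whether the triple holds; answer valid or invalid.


Working backward. After the program, the postcondition tab[0] + 8 != 3*n + 6 must hold; in canonical form it is tab[0] != 3*n - 2.
Before k := 2*tab[4] + 3: tab[0] != 3*n - 2
Before assert 3*z - 2 <= k + 5 and tab[t + 2] + t - 1 > tab[4] - 9: 3*z <= k + 7 and tab[t + 2] + t > tab[4] - 8 and tab[0] != 3*n - 2
Before z := 3*tab[k + 1] + 3*e - 4: 9*tab[k + 1] + 9*e <= k + 19 and tab[t + 2] + t > tab[4] - 8 and tab[0] != 3*n - 2
The weakest precondition is 9*tab[k + 1] + 9*e <= k + 19 and tab[t + 2] + t > tab[4] - 8 and tab[0] != 3*n - 2.
Check whether 9*tab[k + 1] <= k + 46 and tab[t + 2] + t > tab[4] - 8 and tab[0] != 3*n - 2 and e = -3 implies it.
Every state satisfying the precondition satisfies the weakest precondition: the implication holds.
Answer: valid


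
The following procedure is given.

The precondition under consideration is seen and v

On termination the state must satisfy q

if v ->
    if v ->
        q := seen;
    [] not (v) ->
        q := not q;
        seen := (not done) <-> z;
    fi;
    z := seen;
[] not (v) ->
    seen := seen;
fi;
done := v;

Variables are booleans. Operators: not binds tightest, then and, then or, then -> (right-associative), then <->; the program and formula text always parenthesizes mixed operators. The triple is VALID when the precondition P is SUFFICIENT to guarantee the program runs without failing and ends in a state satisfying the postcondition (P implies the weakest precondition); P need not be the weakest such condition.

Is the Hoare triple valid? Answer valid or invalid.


Working backward. After the program, q must hold.
Before done := v: q
Then branch requires (v -> seen) and ((not v) -> (not q)); else branch requires q.
Before the if: (v -> ((v -> seen) and ((not v) -> (not q)))) and ((not v) -> q)
The weakest precondition is (v -> ((v -> seen) and ((not v) -> (not q)))) and ((not v) -> q).
Check whether seen and v implies it.
Every state satisfying the precondition satisfies the weakest precondition: the implication holds.
Answer: valid


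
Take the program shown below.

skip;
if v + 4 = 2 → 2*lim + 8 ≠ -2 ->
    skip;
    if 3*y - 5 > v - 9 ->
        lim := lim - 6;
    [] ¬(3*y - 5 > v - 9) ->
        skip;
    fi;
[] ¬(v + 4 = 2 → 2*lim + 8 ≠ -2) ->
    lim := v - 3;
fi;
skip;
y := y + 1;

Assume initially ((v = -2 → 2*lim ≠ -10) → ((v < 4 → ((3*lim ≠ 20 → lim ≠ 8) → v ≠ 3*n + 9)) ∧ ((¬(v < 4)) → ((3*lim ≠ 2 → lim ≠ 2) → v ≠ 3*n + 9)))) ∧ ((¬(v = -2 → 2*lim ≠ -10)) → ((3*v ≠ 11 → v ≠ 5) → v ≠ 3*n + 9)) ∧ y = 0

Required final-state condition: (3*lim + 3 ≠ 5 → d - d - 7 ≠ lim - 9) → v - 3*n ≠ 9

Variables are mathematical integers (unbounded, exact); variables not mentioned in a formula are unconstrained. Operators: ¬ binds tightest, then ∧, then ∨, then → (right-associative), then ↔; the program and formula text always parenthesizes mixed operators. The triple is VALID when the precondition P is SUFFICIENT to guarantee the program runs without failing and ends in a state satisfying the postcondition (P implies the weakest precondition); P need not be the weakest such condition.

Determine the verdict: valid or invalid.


Working backward. After the program, the postcondition (3*lim + 3 ≠ 5 → d - d - 7 ≠ lim - 9) → v - 3*n ≠ 9 must hold; in canonical form it is (3*lim ≠ 2 → lim ≠ 2) → v ≠ 3*n + 9.
Before y := y + 1: (3*lim ≠ 2 → lim ≠ 2) → v ≠ 3*n + 9
Before skip: (3*lim ≠ 2 → lim ≠ 2) → v ≠ 3*n + 9
Then branch requires (3*y > v - 4 → ((3*lim ≠ 20 → lim ≠ 8) → v ≠ 3*n + 9)) ∧ ((¬(3*y > v - 4)) → ((3*lim ≠ 2 → lim ≠ 2) → v ≠ 3*n + 9)); else branch requires (3*v ≠ 11 → v ≠ 5) → v ≠ 3*n + 9.
Before the if: ((v = -2 → 2*lim ≠ -10) → ((3*y > v - 4 → ((3*lim ≠ 20 → lim ≠ 8) → v ≠ 3*n + 9)) ∧ ((¬(3*y > v - 4)) → ((3*lim ≠ 2 → lim ≠ 2) → v ≠ 3*n + 9)))) ∧ ((¬(v = -2 → 2*lim ≠ -10)) → ((3*v ≠ 11 → v ≠ 5) → v ≠ 3*n + 9))
Before skip: ((v = -2 → 2*lim ≠ -10) → ((3*y > v - 4 → ((3*lim ≠ 20 → lim ≠ 8) → v ≠ 3*n + 9)) ∧ ((¬(3*y > v - 4)) → ((3*lim ≠ 2 → lim ≠ 2) → v ≠ 3*n + 9)))) ∧ ((¬(v = -2 → 2*lim ≠ -10)) → ((3*v ≠ 11 → v ≠ 5) → v ≠ 3*n + 9))
The weakest precondition is ((v = -2 → 2*lim ≠ -10) → ((3*y > v - 4 → ((3*lim ≠ 20 → lim ≠ 8) → v ≠ 3*n + 9)) ∧ ((¬(3*y > v - 4)) → ((3*lim ≠ 2 → lim ≠ 2) → v ≠ 3*n + 9)))) ∧ ((¬(v = -2 → 2*lim ≠ -10)) → ((3*v ≠ 11 → v ≠ 5) → v ≠ 3*n + 9)).
Check whether ((v = -2 → 2*lim ≠ -10) → ((v < 4 → ((3*lim ≠ 20 → lim ≠ 8) → v ≠ 3*n + 9)) ∧ ((¬(v < 4)) → ((3*lim ≠ 2 → lim ≠ 2) → v ≠ 3*n + 9)))) ∧ ((¬(v = -2 → 2*lim ≠ -10)) → ((3*v ≠ 11 → v ≠ 5) → v ≠ 3*n + 9)) ∧ y = 0 implies it.
Every state satisfying the precondition satisfies the weakest precondition: the implication holds.
Answer: valid


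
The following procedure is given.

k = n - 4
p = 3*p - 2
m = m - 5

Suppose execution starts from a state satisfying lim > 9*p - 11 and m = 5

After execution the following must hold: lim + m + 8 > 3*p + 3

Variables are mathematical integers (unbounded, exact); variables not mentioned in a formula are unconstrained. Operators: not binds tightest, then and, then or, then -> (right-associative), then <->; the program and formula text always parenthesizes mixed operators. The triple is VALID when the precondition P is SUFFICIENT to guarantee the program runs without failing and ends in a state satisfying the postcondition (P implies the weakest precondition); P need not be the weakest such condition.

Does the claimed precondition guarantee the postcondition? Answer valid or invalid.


Working backward. After the program, the postcondition lim + m + 8 > 3*p + 3 must hold; in canonical form it is lim + m > 3*p - 5.
Before m := m - 5: lim + m > 3*p
Before p := 3*p - 2: lim + m > 9*p - 6
Before k := n - 4: lim + m > 9*p - 6
The weakest precondition is lim + m > 9*p - 6.
Check whether lim > 9*p - 11 and m = 5 implies it.
Every state satisfying the precondition satisfies the weakest precondition: the implication holds.
Answer: valid


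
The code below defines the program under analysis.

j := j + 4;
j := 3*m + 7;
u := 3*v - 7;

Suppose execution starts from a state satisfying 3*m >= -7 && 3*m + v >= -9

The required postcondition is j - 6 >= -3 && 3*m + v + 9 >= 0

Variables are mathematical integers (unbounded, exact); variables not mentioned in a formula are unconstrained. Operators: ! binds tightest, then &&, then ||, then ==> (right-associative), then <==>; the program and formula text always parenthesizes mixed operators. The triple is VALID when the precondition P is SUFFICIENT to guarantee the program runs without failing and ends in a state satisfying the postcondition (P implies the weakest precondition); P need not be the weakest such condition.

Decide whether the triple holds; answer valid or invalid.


Working backward. After the program, the postcondition j - 6 >= -3 && 3*m + v + 9 >= 0 must hold; in canonical form it is j >= 3 && 3*m + v >= -9.
Before u := 3*v - 7: j >= 3 && 3*m + v >= -9
Before j := 3*m + 7: 3*m >= -4 && 3*m + v >= -9
Before j := j + 4: 3*m >= -4 && 3*m + v >= -9
The weakest precondition is 3*m >= -4 && 3*m + v >= -9.
Check whether 3*m >= -7 && 3*m + v >= -9 implies it.
Countermodel: at the initial state m = -2, v = -3, the precondition holds but the weakest precondition fails.
Answer: invalid


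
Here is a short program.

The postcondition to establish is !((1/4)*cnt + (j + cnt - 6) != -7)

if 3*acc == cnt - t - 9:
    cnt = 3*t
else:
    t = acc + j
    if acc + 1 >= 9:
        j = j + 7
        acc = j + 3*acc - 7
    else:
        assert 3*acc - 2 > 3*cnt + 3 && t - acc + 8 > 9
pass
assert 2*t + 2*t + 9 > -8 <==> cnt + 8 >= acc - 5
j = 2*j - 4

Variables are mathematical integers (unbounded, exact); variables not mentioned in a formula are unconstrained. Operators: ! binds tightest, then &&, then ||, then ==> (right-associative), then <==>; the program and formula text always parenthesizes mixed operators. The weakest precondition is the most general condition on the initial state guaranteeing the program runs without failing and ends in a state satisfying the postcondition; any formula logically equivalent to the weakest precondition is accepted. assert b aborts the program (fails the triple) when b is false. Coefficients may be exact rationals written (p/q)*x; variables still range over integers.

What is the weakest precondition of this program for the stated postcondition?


Working backward. After the program, the postcondition !((1/4)*cnt + (j + cnt - 6) != -7) must hold; in canonical form it is !((5/4)*cnt + j != -1).
Before j := 2*j - 4: !((5/4)*cnt + 2*j != 3)
Before assert 2*t + 2*t + 9 > -8 <==> cnt + 8 >= acc - 5: (4*t > -17 <==> cnt >= acc - 13) && (!((5/4)*cnt + 2*j != 3))
Before skip: (4*t > -17 <==> cnt >= acc - 13) && (!((5/4)*cnt + 2*j != 3))
Then branch requires (4*t > -17 <==> 3*t >= acc - 13) && (!(2*j + (15/4)*t != 3)); else branch requires (acc >= 8 ==> ((4*acc + 4*j > -17 <==> cnt >= 3*acc + j - 13) && (!((5/4)*cnt + 2*j != -11)))) && ((!(acc >= 8)) ==> (3*acc > 3*cnt + 5 && j > 1 && (4*acc + 4*j > -17 <==> cnt >= acc - 13) && (!((5/4)*cnt + 2*j != 3)))).
Before the if: (3*acc + t == cnt - 9 ==> ((4*t > -17 <==> 3*t >= acc - 13) && (!(2*j + (15/4)*t != 3)))) && ((!(3*acc + t == cnt - 9)) ==> ((acc >= 8 ==> ((4*acc + 4*j > -17 <==> cnt >= 3*acc + j - 13) && (!((5/4)*cnt + 2*j != -11)))) && ((!(acc >= 8)) ==> (3*acc > 3*cnt + 5 && j > 1 && (4*acc + 4*j > -17 <==> cnt >= acc - 13) && (!((5/4)*cnt + 2*j != 3))))))
Answer: WP = (3*acc + t == cnt - 9 ==> ((4*t > -17 <==> 3*t >= acc - 13) && (!(2*j + (15/4)*t != 3)))) && ((!(3*acc + t == cnt - 9)) ==> ((acc >= 8 ==> ((4*acc + 4*j > -17 <==> cnt >= 3*acc + j - 13) && (!((5/4)*cnt + 2*j != -11)))) && ((!(acc >= 8)) ==> (3*acc > 3*cnt + 5 && j > 1 && (4*acc + 4*j > -17 <==> cnt >= acc - 13) && (!((5/4)*cnt + 2*j != 3))))))


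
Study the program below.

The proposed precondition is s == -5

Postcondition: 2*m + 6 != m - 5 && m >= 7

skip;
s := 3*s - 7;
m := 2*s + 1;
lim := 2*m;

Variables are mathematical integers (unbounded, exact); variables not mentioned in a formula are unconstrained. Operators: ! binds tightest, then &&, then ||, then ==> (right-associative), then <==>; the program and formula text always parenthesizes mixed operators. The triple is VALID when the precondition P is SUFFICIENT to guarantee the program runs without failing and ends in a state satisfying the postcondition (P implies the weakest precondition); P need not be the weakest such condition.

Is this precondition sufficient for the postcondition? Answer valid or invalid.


Working backward. After the program, the postcondition 2*m + 6 != m - 5 && m >= 7 must hold; in canonical form it is m != -11 && m >= 7.
Before lim := 2*m: m != -11 && m >= 7
Before m := 2*s + 1: 2*s != -12 && 2*s >= 6
Before s := 3*s - 7: 6*s != 2 && 6*s >= 20
Before skip: 6*s != 2 && 6*s >= 20
The weakest precondition is 6*s != 2 && 6*s >= 20.
Check whether s == -5 implies it.
Countermodel: at the initial state s = -5, the precondition holds but the weakest precondition fails.
Answer: invalid


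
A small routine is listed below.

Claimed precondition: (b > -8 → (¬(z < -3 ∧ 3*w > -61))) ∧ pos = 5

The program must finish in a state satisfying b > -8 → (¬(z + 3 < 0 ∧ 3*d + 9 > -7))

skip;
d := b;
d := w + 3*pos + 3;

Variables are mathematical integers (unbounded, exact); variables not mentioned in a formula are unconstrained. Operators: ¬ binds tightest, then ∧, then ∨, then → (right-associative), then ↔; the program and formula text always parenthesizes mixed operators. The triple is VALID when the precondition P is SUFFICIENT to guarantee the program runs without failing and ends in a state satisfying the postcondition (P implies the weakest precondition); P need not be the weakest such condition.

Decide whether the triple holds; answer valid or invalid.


Working backward. After the program, the postcondition b > -8 → (¬(z + 3 < 0 ∧ 3*d + 9 > -7)) must hold; in canonical form it is b > -8 → (¬(z < -3 ∧ 3*d > -16)).
Before d := w + 3*pos + 3: b > -8 → (¬(z < -3 ∧ 9*pos + 3*w > -25))
Before d := b: b > -8 → (¬(z < -3 ∧ 9*pos + 3*w > -25))
Before skip: b > -8 → (¬(z < -3 ∧ 9*pos + 3*w > -25))
The weakest precondition is b > -8 → (¬(z < -3 ∧ 9*pos + 3*w > -25)).
Check whether (b > -8 → (¬(z < -3 ∧ 3*w > -61))) ∧ pos = 5 implies it.
Countermodel: at the initial state b = -7, pos = 5, w = -23, z = -4, the precondition holds but the weakest precondition fails.
Answer: invalid
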